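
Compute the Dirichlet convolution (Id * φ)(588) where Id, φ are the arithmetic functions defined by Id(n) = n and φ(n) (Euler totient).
(Id * φ)(588) = 5320

Divisors of 588: [1, 2, 3, 4, 6, 7, 12, 14, 21, 28, 42, 49, 84, 98, 147, 196, 294, 588]. For each d | 588:
  d = 1: Id(1) · φ(588/1) = 1 · 168 = 168
  d = 2: Id(2) · φ(588/2) = 2 · 84 = 168
  d = 3: Id(3) · φ(588/3) = 3 · 84 = 252
  d = 4: Id(4) · φ(588/4) = 4 · 84 = 336
  d = 6: Id(6) · φ(588/6) = 6 · 42 = 252
  d = 7: Id(7) · φ(588/7) = 7 · 24 = 168
  d = 12: Id(12) · φ(588/12) = 12 · 42 = 504
  d = 14: Id(14) · φ(588/14) = 14 · 12 = 168
  d = 21: Id(21) · φ(588/21) = 21 · 12 = 252
  d = 28: Id(28) · φ(588/28) = 28 · 12 = 336
  d = 42: Id(42) · φ(588/42) = 42 · 6 = 252
  d = 49: Id(49) · φ(588/49) = 49 · 4 = 196
  d = 84: Id(84) · φ(588/84) = 84 · 6 = 504
  d = 98: Id(98) · φ(588/98) = 98 · 2 = 196
  d = 147: Id(147) · φ(588/147) = 147 · 2 = 294
  d = 196: Id(196) · φ(588/196) = 196 · 2 = 392
  d = 294: Id(294) · φ(588/294) = 294 · 1 = 294
  d = 588: Id(588) · φ(588/588) = 588 · 1 = 588
Summing: (Id * φ)(588) = 168 + 168 + 252 + 336 + 252 + 168 + 504 + 168 + 252 + 336 + 252 + 196 + 504 + 196 + 294 + 392 + 294 + 588 = 5320.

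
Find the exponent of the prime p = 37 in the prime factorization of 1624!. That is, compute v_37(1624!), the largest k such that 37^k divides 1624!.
v_37(1624!) = 44

Legendre's formula: v_p(n!) = Σ_{k ≥ 1} ⌊n / p^k⌋. For p = 37, n = 1624, the terms are:
  ⌊1624/37^1⌋ = ⌊1624/37⌋ = 43
  ⌊1624/37^2⌋ = ⌊1624/1369⌋ = 1
(the next term ⌊1624/37^3⌋ = 0, terminating the sum). Summing: v_37(1624!) = 43 + 1 = 44.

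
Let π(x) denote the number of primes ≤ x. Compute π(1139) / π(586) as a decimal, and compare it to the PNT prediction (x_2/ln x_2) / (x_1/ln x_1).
π(1139)/π(586) = 189/106 ≈ 1.7830;  PNT prediction ≈ 1.7601.

π(586) = 106 and π(1139) = 189, so π(1139)/π(586) ≈ 1.7830. The PNT-predicted ratio is (1139/ln(1139)) / (586/ln(586)) ≈ 1.7601. The two agree to within a few percent, as expected.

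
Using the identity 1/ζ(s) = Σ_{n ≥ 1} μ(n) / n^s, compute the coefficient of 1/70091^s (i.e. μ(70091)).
μ(70091) = 1

Factor n = 70091 = 7 · 17 · 19 · 31. μ(n) = 0 if any exponent ≥ 2 (not squarefree); otherwise μ(n) = (−1)^{ω(n)} where ω(n) is the number of distinct prime factors. Applying: μ(70091) = 1.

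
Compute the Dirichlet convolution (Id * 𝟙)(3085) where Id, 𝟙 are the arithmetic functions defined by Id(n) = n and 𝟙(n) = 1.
(Id * 𝟙)(3085) = 3708

Divisors of 3085: [1, 5, 617, 3085]. For each d | 3085:
  d = 1: Id(1) · 𝟙(3085/1) = 1 · 1 = 1
  d = 5: Id(5) · 𝟙(3085/5) = 5 · 1 = 5
  d = 617: Id(617) · 𝟙(3085/617) = 617 · 1 = 617
  d = 3085: Id(3085) · 𝟙(3085/3085) = 3085 · 1 = 3085
Summing: (Id * 𝟙)(3085) = 1 + 5 + 617 + 3085 = 3708.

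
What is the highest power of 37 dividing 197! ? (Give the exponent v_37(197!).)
v_37(197!) = 5

Legendre's formula: v_p(n!) = Σ_{k ≥ 1} ⌊n / p^k⌋. For p = 37, n = 197, the terms are:
  ⌊197/37^1⌋ = ⌊197/37⌋ = 5
(the next term ⌊197/37^2⌋ = 0, terminating the sum). Summing: v_37(197!) = 5 = 5.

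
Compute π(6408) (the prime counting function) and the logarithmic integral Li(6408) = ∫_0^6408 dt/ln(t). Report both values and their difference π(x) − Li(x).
π(6408) = 834;  Li(6408) ≈ 847.13;  π(x) − Li(x) ≈ -13.13.

Direct count of primes ≤ 6408 gives π(6408) = 834. Numerical evaluation of the logarithmic integral gives Li(6408) ≈ 847.13. The difference π(x) − Li(x) ≈ -13.13 is typically negative for small/moderate x (Li(x) overestimates), though Littlewood's theorem shows this sign changes infinitely often.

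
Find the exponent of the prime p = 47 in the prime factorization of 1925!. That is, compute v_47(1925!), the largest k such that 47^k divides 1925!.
v_47(1925!) = 40

Legendre's formula: v_p(n!) = Σ_{k ≥ 1} ⌊n / p^k⌋. For p = 47, n = 1925, the terms are:
  ⌊1925/47^1⌋ = ⌊1925/47⌋ = 40
(the next term ⌊1925/47^2⌋ = 0, terminating the sum). Summing: v_47(1925!) = 40 = 40.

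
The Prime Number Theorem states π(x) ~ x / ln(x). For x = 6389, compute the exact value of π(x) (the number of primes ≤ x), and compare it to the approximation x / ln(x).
π(6389) = 833;  x/ln(x) ≈ 729.14;  relative error ≈ 12.47%.

Directly count primes up to 6389: π(6389) = 833. The PNT approximation gives 6389/ln(6389) ≈ 6389/8.76233 ≈ 729.14. Relative error (π(x) − x/ln(x)) / π(x) ≈ 12.47%; the approximation is known to undercount slightly (Li(x) is a better estimate).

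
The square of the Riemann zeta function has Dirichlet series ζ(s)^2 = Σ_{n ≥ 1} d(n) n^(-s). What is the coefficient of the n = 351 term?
d(351) = 8

ζ(s)^2 = (Σ 1/m^s)(Σ 1/k^s). The coefficient of 1/n^s in the product is the number of ordered pairs (m, k) with mk = n, which equals d(n). For n = 351, divisors are [1, 3, 9, 13, 27, 39, 117, 351], so d(351) = 8.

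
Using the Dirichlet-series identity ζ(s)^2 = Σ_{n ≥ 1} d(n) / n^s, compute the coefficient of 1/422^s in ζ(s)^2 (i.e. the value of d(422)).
d(422) = 4

ζ(s)^2 = (Σ 1/m^s)(Σ 1/k^s). The coefficient of 1/n^s in the product is the number of ordered pairs (m, k) with mk = n, which equals d(n). For n = 422, divisors are [1, 2, 211, 422], so d(422) = 4.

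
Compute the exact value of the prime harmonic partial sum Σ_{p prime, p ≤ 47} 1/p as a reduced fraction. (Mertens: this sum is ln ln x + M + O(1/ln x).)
Σ 1/p = 1021729465586766997/614889782588491410

π(47) = 15, so the primes ≤ 47 are [2, 3, 5, 7, 11, 13, 17, 19, 23, 29, 31, 37, 41, 43, 47]. Summing 1/p over these primes: 1021729465586766997/614889782588491410 ≈ 1.6616. Mertens estimate ln ln(47) + 0.2615 ≈ 1.6096.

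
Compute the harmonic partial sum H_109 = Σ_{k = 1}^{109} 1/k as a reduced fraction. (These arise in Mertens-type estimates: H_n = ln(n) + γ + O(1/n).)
H_109 = 8921300974621008344560891131674592385138744074343/1691837260754386654006214227002266112914383247040

Direct summation: H_109 = 1 + 1/2 + ... + 1/109. The least common denominator is lcm(1, ..., 109) = 8459186303771933270031071135011330564571916235200; over this denominator the numerator is 8459186303771933270031071135011330564571916235200 + 4229593151885966635015535567505665282285958117600 + 2819728767923977756677023711670443521523972078400 + 2114796575942983317507767783752832641142979058800 + 1691837260754386654006214227002266112914383247040 + 1409864383961988878338511855835221760761986039200 + 1208455186253133324290153019287332937795988033600 + 1057398287971491658753883891876416320571489529400 + 939909589307992585559007903890147840507990692800 + 845918630377193327003107113501133056457191623520 + 769016936706539388184642830455575505870174203200 + 704932191980994439169255927917610880380993019600 + 650706638751687174617774702693179274197839710400 + 604227593126566662145076509643666468897994016800 + 563945753584795551335404742334088704304794415680 + 528699143985745829376941945938208160285744764700 + 497599194339525486472415949118313562621877425600 + 469954794653996292779503951945073920253995346400 + 445220331777470172106898480790070029714311380800 + 422959315188596663501553556750566528228595811760 + 402818395417711108096717673095777645931996011200 + 384508468353269694092321415227787752935087101600 + 367790708859649272610046571087449154981387662400 + 352466095990497219584627963958805440190496509800 + 338367452150877330801242845400453222582876649408 + 325353319375843587308887351346589637098919855200 + 313303196435997528519669301296715946835996897600 + 302113796563283331072538254821833234448997008400 + 291696079440411492070036935690045881536962628800 + 281972876792397775667702371167044352152397207840 + 272876977541030105484873262419720340792642459200 + 264349571992872914688470972969104080142872382350 + 256338978902179796061547610151858501956724734400 + 248799597169762743236207974559156781310938712800 + 241691037250626664858030603857466587559197606720 + 234977397326998146389751975972536960126997673200 + 228626656858700899190028949594900826069511249600 + 222610165888735086053449240395035014857155690400 + 216902212917229058205924900897726424732613236800 + 211479657594298331750776778375283264114297905880 + 206321617165169104147099295975886111331022347200 + 201409197708855554048358836547888822965998005600 + 196725262878417052791420258953751873594695726400 + 192254234176634847046160707613893876467543550800 + 187981917861598517111801580778029568101598138560 + 183895354429824636305023285543724577490693831200 + 179982687314296452553852577340666607756849281600 + 176233047995248609792313981979402720095248254900 + 172636455179019046327164717041047562542284004800 + 169183726075438665400621422700226611291438324704 + 165866398113175162157471983039437854207292475200 + 162676659687921793654443675673294818549459927600 + 159607288750413835283605115754930765369281438400 + 156651598217998764259834650648357973417998448800 + 153803387341307877636928566091115101174034840640 + 151056898281641665536269127410916617224498504200 + 148406777259156724035632826930023343238103793600 + 145848039720205746035018467845022940768481314400 + 143376039046981919831035103983242890924947732800 + 140986438396198887833851185583522176076198603920 + 138675185307736610984115920246087386304457643200 + 136438488770515052742436631209860170396321229600 + 134272798472570369365572557698592548643998670400 + 132174785996436457344235486484552040071436191175 + 130141327750337434923554940538635854839567942080 + 128169489451089898030773805075929250978362367200 + 126256511996596018955687628880766127829431585600 + 124399798584881371618103987279578390655469356400 + 122596902953216424203348857029149718327129220800 + 120845518625313332429015301928733293779598803360 + 119143469067210327746916494859314514993970651200 + 117488698663499073194875987986268480063498836600 + 115879264435231962603165358013853843350300222400 + 114313328429350449595014474797450413034755624800 + 112789150716959110267080948466817740860958883136 + 111305082944367543026724620197517507428577845200 + 109859562386648484026377547207939357981453457600 + 108451106458614529102962450448863212366306618400 + 107078307642682699620646470063434564108505268800 + 105739828797149165875388389187641632057148952940 + 104434398811999176173223100432238648945332299200 + 103160808582584552073549647987943055665511173600 + 101917907274360641807603266686883500777974894400 + 100704598854427777024179418273944411482999002800 + 99519838867905097294483189823662712524375485120 + 98362631439208526395710129476875936797347863200 + 97232026480137164023345645230015293845654209600 + 96127117088317423523080353806946938233771775400 + 95047037121032958090236754325970006343504676800 + 93990958930799258555900790389014784050799069280 + 92958091250241024945396386099025610599691387200 + 91947677214912318152511642771862288745346915600 + 90958992513676701828291087473240113597547486400 + 89991343657148226276926288670333303878424640800 + 89044066355494034421379696158014005942862276160 + 88116523997624304896156990989701360047624127450 + 87208106224452920309598671494962170768782641600 + 86318227589509523163582358520523781271142002400 + 85446326300726598687182536717286167318908244800 + 84591863037719332700310711350113305645719162352 + 83754319839326071980505654802092381827444715200 + 82933199056587581078735991519718927103646237600 + 82128022366717798738165739174867287034678798400 + 81338329843960896827221837836647409274729963800 + 80563679083542221619343534619155529186399202240 + 79803644375206917641802557877465382684640719200 + 79057815923102180093748328364591874435251553600 + 78325799108999382129917325324178986708999224400 + 77607213796072782293863037935883766647448772800 = 44606504873105041722804455658372961925693720371715, so H_109 = 44606504873105041722804455658372961925693720371715/8459186303771933270031071135011330564571916235200; reducing by gcd(44606504873105041722804455658372961925693720371715, 8459186303771933270031071135011330564571916235200) = 5 gives 8921300974621008344560891131674592385138744074343/1691837260754386654006214227002266112914383247040 ≈ 5.27314. (The PNT-adjacent estimate ln(109) + γ ≈ 5.26856 matches within O(1/n).)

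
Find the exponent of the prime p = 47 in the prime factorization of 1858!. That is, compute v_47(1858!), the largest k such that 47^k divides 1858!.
v_47(1858!) = 39

Legendre's formula: v_p(n!) = Σ_{k ≥ 1} ⌊n / p^k⌋. For p = 47, n = 1858, the terms are:
  ⌊1858/47^1⌋ = ⌊1858/47⌋ = 39
(the next term ⌊1858/47^2⌋ = 0, terminating the sum). Summing: v_47(1858!) = 39 = 39.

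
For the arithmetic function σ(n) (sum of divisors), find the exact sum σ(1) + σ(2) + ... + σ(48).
Σ_{n ≤ 48} σ(n) = 1930

Compute σ(n) for each 1 ≤ n ≤ 48: σ(1) = 1, σ(2) = 3, σ(3) = 4, σ(4) = 7, σ(5) = 6, σ(6) = 12, σ(7) = 8, σ(8) = 15, σ(9) = 13, σ(10) = 18, σ(11) = 12, σ(12) = 28, σ(13) = 14, σ(14) = 24, σ(15) = 24, σ(16) = 31, σ(17) = 18, σ(18) = 39, σ(19) = 20, σ(20) = 42, σ(21) = 32, σ(22) = 36, σ(23) = 24, σ(24) = 60, σ(25) = 31, σ(26) = 42, σ(27) = 40, σ(28) = 56, σ(29) = 30, σ(30) = 72, σ(31) = 32, σ(32) = 63, σ(33) = 48, σ(34) = 54, σ(35) = 48, σ(36) = 91, σ(37) = 38, σ(38) = 60, σ(39) = 56, σ(40) = 90, σ(41) = 42, σ(42) = 96, σ(43) = 44, σ(44) = 84, σ(45) = 78, σ(46) = 72, σ(47) = 48, σ(48) = 124. Summing all 48 values: 1930. (Average order: Σ_{n ≤ x} σ(n) ~ (π²/12) x². For x = 48, (π²/12)·48² ≈ 1894.96.)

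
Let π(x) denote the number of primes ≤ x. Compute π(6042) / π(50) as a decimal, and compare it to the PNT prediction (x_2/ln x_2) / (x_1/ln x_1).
π(6042)/π(50) = 787/15 ≈ 52.4667;  PNT prediction ≈ 54.2961.

π(50) = 15 and π(6042) = 787, so π(6042)/π(50) ≈ 52.4667. The PNT-predicted ratio is (6042/ln(6042)) / (50/ln(50)) ≈ 54.2961. The two agree to within a few percent, as expected.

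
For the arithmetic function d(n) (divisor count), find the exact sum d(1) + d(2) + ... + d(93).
Σ_{n ≤ 93} d(n) = 439

Compute d(n) for each 1 ≤ n ≤ 93: d(1) = 1, d(2) = 2, d(3) = 2, d(4) = 3, d(5) = 2, d(6) = 4, d(7) = 2, d(8) = 4, d(9) = 3, d(10) = 4, d(11) = 2, d(12) = 6, d(13) = 2, d(14) = 4, d(15) = 4, d(16) = 5, d(17) = 2, d(18) = 6, d(19) = 2, d(20) = 6, d(21) = 4, d(22) = 4, d(23) = 2, d(24) = 8, d(25) = 3, d(26) = 4, d(27) = 4, d(28) = 6, d(29) = 2, d(30) = 8, d(31) = 2, d(32) = 6, d(33) = 4, d(34) = 4, d(35) = 4, d(36) = 9, d(37) = 2, d(38) = 4, d(39) = 4, d(40) = 8, d(41) = 2, d(42) = 8, d(43) = 2, d(44) = 6, d(45) = 6, d(46) = 4, d(47) = 2, d(48) = 10, d(49) = 3, d(50) = 6, d(51) = 4, d(52) = 6, d(53) = 2, d(54) = 8, d(55) = 4, d(56) = 8, d(57) = 4, d(58) = 4, d(59) = 2, d(60) = 12, d(61) = 2, d(62) = 4, d(63) = 6, d(64) = 7, d(65) = 4, d(66) = 8, d(67) = 2, d(68) = 6, d(69) = 4, d(70) = 8, d(71) = 2, d(72) = 12, d(73) = 2, d(74) = 4, d(75) = 6, d(76) = 6, d(77) = 4, d(78) = 8, d(79) = 2, d(80) = 10, d(81) = 5, d(82) = 4, d(83) = 2, d(84) = 12, d(85) = 4, d(86) = 4, d(87) = 4, d(88) = 8, d(89) = 2, d(90) = 12, d(91) = 4, d(92) = 6, d(93) = 4. Summing all 93 values: 439. (Dirichlet's divisor formula: Σ_{n ≤ x} d(n) = x ln(x) + (2γ − 1) x + O(√x). For x = 93, the asymptotic estimate is ≈ 435.89.)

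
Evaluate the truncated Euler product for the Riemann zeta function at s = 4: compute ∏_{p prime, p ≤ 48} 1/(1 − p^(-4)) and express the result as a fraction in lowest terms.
∏ = 65572203587643632473857746546522240898588901/60584710506150227098341885345792000000000000

The primes p ≤ 48 are [2, 3, 5, 7, 11, 13, 17, 19, 23, 29, 31, 37, 41, 43, 47]. For each prime, (1 − 1/p^4)^(-1) = p^4 / (p^4 − 1). The product is (1 − 1/2^4)^(-1), (1 − 1/3^4)^(-1), (1 − 1/5^4)^(-1), (1 − 1/7^4)^(-1), (1 − 1/11^4)^(-1), (1 − 1/13^4)^(-1), (1 − 1/17^4)^(-1), (1 − 1/19^4)^(-1), (1 − 1/23^4)^(-1), (1 − 1/29^4)^(-1), (1 − 1/31^4)^(-1), (1 − 1/37^4)^(-1), (1 − 1/41^4)^(-1), (1 − 1/43^4)^(-1), (1 − 1/47^4)^(-1) = ∏ p^4 / (p^4 − 1) = 65572203587643632473857746546522240898588901/60584710506150227098341885345792000000000000.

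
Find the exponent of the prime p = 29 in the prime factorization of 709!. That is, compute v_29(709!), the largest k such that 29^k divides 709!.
v_29(709!) = 24

Legendre's formula: v_p(n!) = Σ_{k ≥ 1} ⌊n / p^k⌋. For p = 29, n = 709, the terms are:
  ⌊709/29^1⌋ = ⌊709/29⌋ = 24
(the next term ⌊709/29^2⌋ = 0, terminating the sum). Summing: v_29(709!) = 24 = 24.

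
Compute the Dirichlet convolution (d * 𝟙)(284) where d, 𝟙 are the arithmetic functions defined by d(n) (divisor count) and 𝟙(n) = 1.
(d * 𝟙)(284) = 18

Divisors of 284: [1, 2, 4, 71, 142, 284]. For each d | 284:
  d = 1: d(1) · 𝟙(284/1) = 1 · 1 = 1
  d = 2: d(2) · 𝟙(284/2) = 2 · 1 = 2
  d = 4: d(4) · 𝟙(284/4) = 3 · 1 = 3
  d = 71: d(71) · 𝟙(284/71) = 2 · 1 = 2
  d = 142: d(142) · 𝟙(284/142) = 4 · 1 = 4
  d = 284: d(284) · 𝟙(284/284) = 6 · 1 = 6
Summing: (d * 𝟙)(284) = 1 + 2 + 3 + 2 + 4 + 6 = 18.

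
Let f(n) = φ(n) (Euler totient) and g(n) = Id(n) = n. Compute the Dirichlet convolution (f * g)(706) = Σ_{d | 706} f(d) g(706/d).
(φ * Id)(706) = 2115

Divisors of 706: [1, 2, 353, 706]. For each d | 706:
  d = 1: φ(1) · Id(706/1) = 1 · 706 = 706
  d = 2: φ(2) · Id(706/2) = 1 · 353 = 353
  d = 353: φ(353) · Id(706/353) = 352 · 2 = 704
  d = 706: φ(706) · Id(706/706) = 352 · 1 = 352
Summing: (φ * Id)(706) = 706 + 353 + 704 + 352 = 2115.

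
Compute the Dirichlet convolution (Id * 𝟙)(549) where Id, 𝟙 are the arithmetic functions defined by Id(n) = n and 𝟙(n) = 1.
(Id * 𝟙)(549) = 806

Divisors of 549: [1, 3, 9, 61, 183, 549]. For each d | 549:
  d = 1: Id(1) · 𝟙(549/1) = 1 · 1 = 1
  d = 3: Id(3) · 𝟙(549/3) = 3 · 1 = 3
  d = 9: Id(9) · 𝟙(549/9) = 9 · 1 = 9
  d = 61: Id(61) · 𝟙(549/61) = 61 · 1 = 61
  d = 183: Id(183) · 𝟙(549/183) = 183 · 1 = 183
  d = 549: Id(549) · 𝟙(549/549) = 549 · 1 = 549
Summing: (Id * 𝟙)(549) = 1 + 3 + 9 + 61 + 183 + 549 = 806.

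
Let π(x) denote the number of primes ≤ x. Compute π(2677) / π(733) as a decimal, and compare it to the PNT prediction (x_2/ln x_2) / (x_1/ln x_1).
π(2677)/π(733) = 388/130 ≈ 2.9846;  PNT prediction ≈ 3.0527.

π(733) = 130 and π(2677) = 388, so π(2677)/π(733) ≈ 2.9846. The PNT-predicted ratio is (2677/ln(2677)) / (733/ln(733)) ≈ 3.0527. The two agree to within a few percent, as expected.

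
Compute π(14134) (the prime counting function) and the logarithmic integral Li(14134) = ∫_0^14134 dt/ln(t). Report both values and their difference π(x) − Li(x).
π(14134) = 1663;  Li(14134) ≈ 1686.29;  π(x) − Li(x) ≈ -23.29.

Direct count of primes ≤ 14134 gives π(14134) = 1663. Numerical evaluation of the logarithmic integral gives Li(14134) ≈ 1686.29. The difference π(x) − Li(x) ≈ -23.29 is typically negative for small/moderate x (Li(x) overestimates), though Littlewood's theorem shows this sign changes infinitely often.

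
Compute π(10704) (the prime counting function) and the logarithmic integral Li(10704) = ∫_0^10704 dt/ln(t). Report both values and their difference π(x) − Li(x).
π(10704) = 1304;  Li(10704) ≈ 1322.29;  π(x) − Li(x) ≈ -18.29.

Direct count of primes ≤ 10704 gives π(10704) = 1304. Numerical evaluation of the logarithmic integral gives Li(10704) ≈ 1322.29. The difference π(x) − Li(x) ≈ -18.29 is typically negative for small/moderate x (Li(x) overestimates), though Littlewood's theorem shows this sign changes infinitely often.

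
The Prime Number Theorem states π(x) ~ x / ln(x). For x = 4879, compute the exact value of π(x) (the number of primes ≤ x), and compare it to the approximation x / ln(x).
π(4879) = 653;  x/ln(x) ≈ 574.49;  relative error ≈ 12.02%.

Directly count primes up to 4879: π(4879) = 653. The PNT approximation gives 4879/ln(4879) ≈ 4879/8.49270 ≈ 574.49. Relative error (π(x) − x/ln(x)) / π(x) ≈ 12.02%; the approximation is known to undercount slightly (Li(x) is a better estimate).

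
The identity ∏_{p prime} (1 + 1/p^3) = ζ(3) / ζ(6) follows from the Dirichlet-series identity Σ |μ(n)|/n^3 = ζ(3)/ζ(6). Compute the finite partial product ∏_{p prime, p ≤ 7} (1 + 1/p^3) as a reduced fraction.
∏ = 1032/875

The primes p ≤ 7 are [2, 3, 5, 7]. For each, (1 + 1/p^3) = (p^3 + 1)/p^3. Multiplying these fractions over p ∈ [2, 3, 5, 7] gives 1032/875. (In the limit P → ∞ this tends to ζ(3)/ζ(6).)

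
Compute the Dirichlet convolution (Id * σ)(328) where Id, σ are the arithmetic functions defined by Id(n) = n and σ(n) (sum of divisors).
(Id * σ)(328) = 4067

Divisors of 328: [1, 2, 4, 8, 41, 82, 164, 328]. For each d | 328:
  d = 1: Id(1) · σ(328/1) = 1 · 630 = 630
  d = 2: Id(2) · σ(328/2) = 2 · 294 = 588
  d = 4: Id(4) · σ(328/4) = 4 · 126 = 504
  d = 8: Id(8) · σ(328/8) = 8 · 42 = 336
  d = 41: Id(41) · σ(328/41) = 41 · 15 = 615
  d = 82: Id(82) · σ(328/82) = 82 · 7 = 574
  d = 164: Id(164) · σ(328/164) = 164 · 3 = 492
  d = 328: Id(328) · σ(328/328) = 328 · 1 = 328
Summing: (Id * σ)(328) = 630 + 588 + 504 + 336 + 615 + 574 + 492 + 328 = 4067.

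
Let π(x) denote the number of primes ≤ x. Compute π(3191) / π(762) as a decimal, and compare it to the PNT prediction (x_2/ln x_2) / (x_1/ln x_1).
π(3191)/π(762) = 452/135 ≈ 3.3481;  PNT prediction ≈ 3.4443.

π(762) = 135 and π(3191) = 452, so π(3191)/π(762) ≈ 3.3481. The PNT-predicted ratio is (3191/ln(3191)) / (762/ln(762)) ≈ 3.4443. The two agree to within a few percent, as expected.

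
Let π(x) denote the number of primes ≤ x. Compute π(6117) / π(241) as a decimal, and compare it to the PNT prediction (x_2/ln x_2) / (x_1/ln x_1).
π(6117)/π(241) = 797/53 ≈ 15.0377;  PNT prediction ≈ 15.9670.

π(241) = 53 and π(6117) = 797, so π(6117)/π(241) ≈ 15.0377. The PNT-predicted ratio is (6117/ln(6117)) / (241/ln(241)) ≈ 15.9670. The two agree to within a few percent, as expected.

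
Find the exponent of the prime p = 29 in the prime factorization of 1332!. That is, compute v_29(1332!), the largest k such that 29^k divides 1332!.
v_29(1332!) = 46

Legendre's formula: v_p(n!) = Σ_{k ≥ 1} ⌊n / p^k⌋. For p = 29, n = 1332, the terms are:
  ⌊1332/29^1⌋ = ⌊1332/29⌋ = 45
  ⌊1332/29^2⌋ = ⌊1332/841⌋ = 1
(the next term ⌊1332/29^3⌋ = 0, terminating the sum). Summing: v_29(1332!) = 45 + 1 = 46.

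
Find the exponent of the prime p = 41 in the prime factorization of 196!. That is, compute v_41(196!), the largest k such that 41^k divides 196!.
v_41(196!) = 4

Legendre's formula: v_p(n!) = Σ_{k ≥ 1} ⌊n / p^k⌋. For p = 41, n = 196, the terms are:
  ⌊196/41^1⌋ = ⌊196/41⌋ = 4
(the next term ⌊196/41^2⌋ = 0, terminating the sum). Summing: v_41(196!) = 4 = 4.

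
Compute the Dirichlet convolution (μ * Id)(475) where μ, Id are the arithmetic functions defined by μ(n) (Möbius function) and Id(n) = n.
(μ * Id)(475) = 360

Divisors of 475: [1, 5, 19, 25, 95, 475]. For each d | 475:
  d = 1: μ(1) · Id(475/1) = 1 · 475 = 475
  d = 5: μ(5) · Id(475/5) = -1 · 95 = -95
  d = 19: μ(19) · Id(475/19) = -1 · 25 = -25
  d = 25: μ(25) · Id(475/25) = 0 · 19 = 0
  d = 95: μ(95) · Id(475/95) = 1 · 5 = 5
  d = 475: μ(475) · Id(475/475) = 0 · 1 = 0
Summing: (μ * Id)(475) = 475 + -95 + -25 + 0 + 5 + 0 = 360.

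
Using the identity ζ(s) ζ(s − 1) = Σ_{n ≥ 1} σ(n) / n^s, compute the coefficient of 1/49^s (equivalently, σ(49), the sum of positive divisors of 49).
σ(49) = 57

In the product (Σ m^0/m^s)(Σ k / k^s) = Σ (Σ_{d | n} d) / n^s, the coefficient of 1/n^s is σ(n) = Σ_{d | n} d. For n = 49, divisors are [1, 7, 49]; summing: σ(49) = 57.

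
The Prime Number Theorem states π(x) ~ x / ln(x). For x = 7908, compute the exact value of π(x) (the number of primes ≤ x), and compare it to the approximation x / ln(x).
π(7908) = 999;  x/ln(x) ≈ 881.05;  relative error ≈ 11.81%.

Directly count primes up to 7908: π(7908) = 999. The PNT approximation gives 7908/ln(7908) ≈ 7908/8.97563 ≈ 881.05. Relative error (π(x) − x/ln(x)) / π(x) ≈ 11.81%; the approximation is known to undercount slightly (Li(x) is a better estimate).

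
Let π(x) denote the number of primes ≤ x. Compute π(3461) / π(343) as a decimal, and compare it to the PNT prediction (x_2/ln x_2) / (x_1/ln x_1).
π(3461)/π(343) = 484/68 ≈ 7.1176;  PNT prediction ≈ 7.2282.

π(343) = 68 and π(3461) = 484, so π(3461)/π(343) ≈ 7.1176. The PNT-predicted ratio is (3461/ln(3461)) / (343/ln(343)) ≈ 7.2282. The two agree to within a few percent, as expected.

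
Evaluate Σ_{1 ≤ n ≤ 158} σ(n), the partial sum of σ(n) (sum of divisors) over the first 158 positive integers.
Σ_{n ≤ 158} σ(n) = 20560

Compute σ(n) for each 1 ≤ n ≤ 158: σ(1) = 1, σ(2) = 3, σ(3) = 4, σ(4) = 7, σ(5) = 6, σ(6) = 12, σ(7) = 8, σ(8) = 15, σ(9) = 13, σ(10) = 18, σ(11) = 12, σ(12) = 28, σ(13) = 14, σ(14) = 24, σ(15) = 24, σ(16) = 31, σ(17) = 18, σ(18) = 39, σ(19) = 20, σ(20) = 42, σ(21) = 32, σ(22) = 36, σ(23) = 24, σ(24) = 60, σ(25) = 31, σ(26) = 42, σ(27) = 40, σ(28) = 56, σ(29) = 30, σ(30) = 72, σ(31) = 32, σ(32) = 63, σ(33) = 48, σ(34) = 54, σ(35) = 48, σ(36) = 91, σ(37) = 38, σ(38) = 60, σ(39) = 56, σ(40) = 90, σ(41) = 42, σ(42) = 96, σ(43) = 44, σ(44) = 84, σ(45) = 78, σ(46) = 72, σ(47) = 48, σ(48) = 124, σ(49) = 57, σ(50) = 93, σ(51) = 72, σ(52) = 98, σ(53) = 54, σ(54) = 120, σ(55) = 72, σ(56) = 120, σ(57) = 80, σ(58) = 90, σ(59) = 60, σ(60) = 168, σ(61) = 62, σ(62) = 96, σ(63) = 104, σ(64) = 127, σ(65) = 84, σ(66) = 144, σ(67) = 68, σ(68) = 126, σ(69) = 96, σ(70) = 144, σ(71) = 72, σ(72) = 195, σ(73) = 74, σ(74) = 114, σ(75) = 124, σ(76) = 140, σ(77) = 96, σ(78) = 168, σ(79) = 80, σ(80) = 186, σ(81) = 121, σ(82) = 126, σ(83) = 84, σ(84) = 224, σ(85) = 108, σ(86) = 132, σ(87) = 120, σ(88) = 180, σ(89) = 90, σ(90) = 234, σ(91) = 112, σ(92) = 168, σ(93) = 128, σ(94) = 144, σ(95) = 120, σ(96) = 252, σ(97) = 98, σ(98) = 171, σ(99) = 156, σ(100) = 217, σ(101) = 102, σ(102) = 216, σ(103) = 104, σ(104) = 210, σ(105) = 192, σ(106) = 162, σ(107) = 108, σ(108) = 280, σ(109) = 110, σ(110) = 216, σ(111) = 152, σ(112) = 248, σ(113) = 114, σ(114) = 240, σ(115) = 144, σ(116) = 210, σ(117) = 182, σ(118) = 180, σ(119) = 144, σ(120) = 360, σ(121) = 133, σ(122) = 186, σ(123) = 168, σ(124) = 224, σ(125) = 156, σ(126) = 312, σ(127) = 128, σ(128) = 255, σ(129) = 176, σ(130) = 252, σ(131) = 132, σ(132) = 336, σ(133) = 160, σ(134) = 204, σ(135) = 240, σ(136) = 270, σ(137) = 138, σ(138) = 288, σ(139) = 140, σ(140) = 336, σ(141) = 192, σ(142) = 216, σ(143) = 168, σ(144) = 403, σ(145) = 180, σ(146) = 222, σ(147) = 228, σ(148) = 266, σ(149) = 150, σ(150) = 372, σ(151) = 152, σ(152) = 300, σ(153) = 234, σ(154) = 288, σ(155) = 192, σ(156) = 392, σ(157) = 158, σ(158) = 240. Summing all 158 values: 20560. (Average order: Σ_{n ≤ x} σ(n) ~ (π²/12) x². For x = 158, (π²/12)·158² ≈ 20532.07.)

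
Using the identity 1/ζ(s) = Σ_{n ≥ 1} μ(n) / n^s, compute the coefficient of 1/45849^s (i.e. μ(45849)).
μ(45849) = 1

Factor n = 45849 = 3 · 17 · 29 · 31. μ(n) = 0 if any exponent ≥ 2 (not squarefree); otherwise μ(n) = (−1)^{ω(n)} where ω(n) is the number of distinct prime factors. Applying: μ(45849) = 1.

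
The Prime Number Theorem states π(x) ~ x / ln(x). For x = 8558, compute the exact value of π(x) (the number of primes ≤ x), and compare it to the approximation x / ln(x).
π(8558) = 1066;  x/ln(x) ≈ 945.15;  relative error ≈ 11.34%.

Directly count primes up to 8558: π(8558) = 1066. The PNT approximation gives 8558/ln(8558) ≈ 8558/9.05462 ≈ 945.15. Relative error (π(x) − x/ln(x)) / π(x) ≈ 11.34%; the approximation is known to undercount slightly (Li(x) is a better estimate).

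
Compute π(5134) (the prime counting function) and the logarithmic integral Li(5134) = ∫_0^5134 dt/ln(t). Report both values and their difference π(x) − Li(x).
π(5134) = 685;  Li(5134) ≈ 699.99;  π(x) − Li(x) ≈ -14.99.

Direct count of primes ≤ 5134 gives π(5134) = 685. Numerical evaluation of the logarithmic integral gives Li(5134) ≈ 699.99. The difference π(x) − Li(x) ≈ -14.99 is typically negative for small/moderate x (Li(x) overestimates), though Littlewood's theorem shows this sign changes infinitely often.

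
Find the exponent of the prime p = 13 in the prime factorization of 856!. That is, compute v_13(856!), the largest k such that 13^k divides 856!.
v_13(856!) = 70

Legendre's formula: v_p(n!) = Σ_{k ≥ 1} ⌊n / p^k⌋. For p = 13, n = 856, the terms are:
  ⌊856/13^1⌋ = ⌊856/13⌋ = 65
  ⌊856/13^2⌋ = ⌊856/169⌋ = 5
(the next term ⌊856/13^3⌋ = 0, terminating the sum). Summing: v_13(856!) = 65 + 5 = 70.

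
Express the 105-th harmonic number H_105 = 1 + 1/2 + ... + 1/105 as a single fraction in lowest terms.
H_105 = 759525171909485731983968522830675502275870361/145060212702939779988529042870810778780278080

Direct summation: H_105 = 1 + 1/2 + ... + 1/105. The least common denominator is lcm(1, ..., 105) = 725301063514698899942645214354053893901390400; over this denominator the numerator is 725301063514698899942645214354053893901390400 + 362650531757349449971322607177026946950695200 + 241767021171566299980881738118017964633796800 + 181325265878674724985661303588513473475347600 + 145060212702939779988529042870810778780278080 + 120883510585783149990440869059008982316898400 + 103614437644956985706092173479150556271627200 + 90662632939337362492830651794256736737673800 + 80589007057188766660293912706005988211265600 + 72530106351469889994264521435405389390139040 + 65936460319518081812967746759459444900126400 + 60441755292891574995220434529504491158449200 + 55792389501130684610972708796465684146260800 + 51807218822478492853046086739575278135813600 + 48353404234313259996176347623603592926759360 + 45331316469668681246415325897128368368836900 + 42664768442041111761332071432591405523611200 + 40294503528594383330146956353002994105632800 + 38173740184984152628560274439687047047441600 + 36265053175734944997132260717702694695069520 + 34538145881652328568697391159716852090542400 + 32968230159759040906483873379729722450063200 + 31534828848465169562723704971915386691364800 + 30220877646445787497610217264752245579224600 + 29012042540587955997705808574162155756055616 + 27896194750565342305486354398232842073130400 + 26863002352396255553431304235335329403755200 + 25903609411239246426523043369787639067906800 + 25010381500506858618711903943243237720737600 + 24176702117156629998088173811801796463379680 + 23396808500474158062665974656582383674238400 + 22665658234834340623207662948564184184418450 + 21978820106506027270989248919819814966708800 + 21332384221020555880666035716295702761805600 + 20722887528991397141218434695830111254325440 + 20147251764297191665073478176501497052816400 + 19602731446343213511963384171731186321659200 + 19086870092492076314280137219843523523720800 + 18597463167043561536990902932155228048753600 + 18132526587867472498566130358851347347534760 + 17690269841821924388845005228147655948814400 + 17269072940826164284348695579858426045271200 + 16867466593365090696340586380326834741892800 + 16484115079879520453241936689864861225031600 + 16117801411437753332058782541201197642253120 + 15767414424232584781361852485957693345682400 + 15431937521589338296652025837320295614923200 + 15110438823222893748805108632376122789612300 + 14802062520708140815156024782735793753089600 + 14506021270293977998852904287081077878027808 + 14221589480680370587110690477530468507870400 + 13948097375282671152743177199116421036565200 + 13684925726692432074389532346302903658516800 + 13431501176198127776715652117667664701877600 + 13187292063903616362593549351891888980025280 + 12951804705619623213261521684893819533953400 + 12724580061661384209520091479895682349147200 + 12505190750253429309355951971621618860368800 + 12293238364655913558349918887356845659345600 + 12088351058578314999044086905900898231689840 + 11890181369093424589223692038591047441006400 + 11698404250237079031332987328291191837119200 + 11512715293884109522899130386572284030180800 + 11332829117417170311603831474282092092209225 + 11158477900226136922194541759293136829252160 + 10989410053253013635494624459909907483354400 + 10825389007682073133472316632150058117931200 + 10666192110510277940333017858147851380902800 + 10511609616155056520907901657305128897121600 + 10361443764495698570609217347915055627162720 + 10215507936826745069614721328930336533822400 + 10073625882148595832536739088250748526408200 + 9935631007050669862228016634987039642484800 + 9801365723171606755981692085865593160829600 + 9670680846862651999235269524720718585351872 + 9543435046246038157140068609921761761860400 + 9419494331359725973281106679922777842875200 + 9298731583521780768495451466077614024376800 + 9181026120439226581552471067772834100017600 + 9066263293933736249283065179425673673767380 + 8954334117465418517810434745111776467918400 + 8845134920910962194422502614073827974407200 + 8738567030297577107742713425952456553028800 + 8634536470413082142174347789929213022635600 + 8532953688408222352266414286518281104722240 + 8433733296682545348170293190163417370946400 + 8336793833502286206237301314414412573579200 + 8242057539939760226620968344932430612515800 + 8149450151850549437557811397236560605633600 + 8058900705718876666029391270600598821126560 + 7970341357304383515853244113780812020894400 + 7883707212116292390680926242978846672841200 + 7798936166824719354221991552194127891412800 + 7715968760794669148326012918660147807461600 + 7634748036996830525712054887937409409488320 + 7555219411611446874402554316188061394806150 + 7477330551697926803532424890247978287643200 + 7401031260354070407578012391367896876544800 + 7326273368835342423663082973273271655569600 + 7253010635146988999426452143540538939013904 + 7181198648660385147946982320337167266350400 + 7110794740340185293555345238765234253935200 + 7041757898200960193617914702466542659236800 + 6974048687641335576371588599558210518282600 + 6907629176330465713739478231943370418108480 = 3797625859547428659919842614153377511379351805, so H_105 = 3797625859547428659919842614153377511379351805/725301063514698899942645214354053893901390400; reducing by gcd(3797625859547428659919842614153377511379351805, 725301063514698899942645214354053893901390400) = 5 gives 759525171909485731983968522830675502275870361/145060212702939779988529042870810778780278080 ≈ 5.23593. (The PNT-adjacent estimate ln(105) + γ ≈ 5.23118 matches within O(1/n).)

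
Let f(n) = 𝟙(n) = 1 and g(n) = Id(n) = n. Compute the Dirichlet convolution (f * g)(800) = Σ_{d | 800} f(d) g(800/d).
(𝟙 * Id)(800) = 1953

Divisors of 800: [1, 2, 4, 5, 8, 10, 16, 20, 25, 32, 40, 50, 80, 100, 160, 200, 400, 800]. For each d | 800:
  d = 1: 𝟙(1) · Id(800/1) = 1 · 800 = 800
  d = 2: 𝟙(2) · Id(800/2) = 1 · 400 = 400
  d = 4: 𝟙(4) · Id(800/4) = 1 · 200 = 200
  d = 5: 𝟙(5) · Id(800/5) = 1 · 160 = 160
  d = 8: 𝟙(8) · Id(800/8) = 1 · 100 = 100
  d = 10: 𝟙(10) · Id(800/10) = 1 · 80 = 80
  d = 16: 𝟙(16) · Id(800/16) = 1 · 50 = 50
  d = 20: 𝟙(20) · Id(800/20) = 1 · 40 = 40
  d = 25: 𝟙(25) · Id(800/25) = 1 · 32 = 32
  d = 32: 𝟙(32) · Id(800/32) = 1 · 25 = 25
  d = 40: 𝟙(40) · Id(800/40) = 1 · 20 = 20
  d = 50: 𝟙(50) · Id(800/50) = 1 · 16 = 16
  d = 80: 𝟙(80) · Id(800/80) = 1 · 10 = 10
  d = 100: 𝟙(100) · Id(800/100) = 1 · 8 = 8
  d = 160: 𝟙(160) · Id(800/160) = 1 · 5 = 5
  d = 200: 𝟙(200) · Id(800/200) = 1 · 4 = 4
  d = 400: 𝟙(400) · Id(800/400) = 1 · 2 = 2
  d = 800: 𝟙(800) · Id(800/800) = 1 · 1 = 1
Summing: (𝟙 * Id)(800) = 800 + 400 + 200 + 160 + 100 + 80 + 50 + 40 + 32 + 25 + 20 + 16 + 10 + 8 + 5 + 4 + 2 + 1 = 1953.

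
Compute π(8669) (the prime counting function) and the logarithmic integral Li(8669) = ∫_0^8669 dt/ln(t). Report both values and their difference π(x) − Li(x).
π(8669) = 1079;  Li(8669) ≈ 1100.52;  π(x) − Li(x) ≈ -21.52.

Direct count of primes ≤ 8669 gives π(8669) = 1079. Numerical evaluation of the logarithmic integral gives Li(8669) ≈ 1100.52. The difference π(x) − Li(x) ≈ -21.52 is typically negative for small/moderate x (Li(x) overestimates), though Littlewood's theorem shows this sign changes infinitely often.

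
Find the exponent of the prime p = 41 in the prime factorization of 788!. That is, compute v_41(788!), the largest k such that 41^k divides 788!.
v_41(788!) = 19

Legendre's formula: v_p(n!) = Σ_{k ≥ 1} ⌊n / p^k⌋. For p = 41, n = 788, the terms are:
  ⌊788/41^1⌋ = ⌊788/41⌋ = 19
(the next term ⌊788/41^2⌋ = 0, terminating the sum). Summing: v_41(788!) = 19 = 19.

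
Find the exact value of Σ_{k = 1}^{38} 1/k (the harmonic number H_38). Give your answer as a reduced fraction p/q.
H_38 = 2053580969474233/485721041551200

Direct summation: H_38 = 1 + 1/2 + ... + 1/38. The least common denominator is lcm(1, ..., 38) = 5342931457063200; over this denominator the numerator is 5342931457063200 + 2671465728531600 + 1780977152354400 + 1335732864265800 + 1068586291412640 + 890488576177200 + 763275922437600 + 667866432132900 + 593659050784800 + 534293145706320 + 485721041551200 + 445244288088600 + 410994727466400 + 381637961218800 + 356195430470880 + 333933216066450 + 314290085709600 + 296829525392400 + 281206918792800 + 267146572853160 + 254425307479200 + 242860520775600 + 232301367698400 + 222622144044300 + 213717258282528 + 205497363733200 + 197886350261600 + 190818980609400 + 184239015760800 + 178097715235440 + 172352627647200 + 166966608033225 + 161907013850400 + 157145042854800 + 152655184487520 + 148414762696200 + 144403552893600 + 140603459396400 = 22589390664216563, so H_38 = 22589390664216563/5342931457063200; reducing by gcd(22589390664216563, 5342931457063200) = 11 gives 2053580969474233/485721041551200 ≈ 4.22790. (The PNT-adjacent estimate ln(38) + γ ≈ 4.21480 matches within O(1/n).)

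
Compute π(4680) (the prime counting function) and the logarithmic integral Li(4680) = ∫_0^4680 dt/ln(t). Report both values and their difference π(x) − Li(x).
π(4680) = 633;  Li(4680) ≈ 646.56;  π(x) − Li(x) ≈ -13.56.

Direct count of primes ≤ 4680 gives π(4680) = 633. Numerical evaluation of the logarithmic integral gives Li(4680) ≈ 646.56. The difference π(x) − Li(x) ≈ -13.56 is typically negative for small/moderate x (Li(x) overestimates), though Littlewood's theorem shows this sign changes infinitely often.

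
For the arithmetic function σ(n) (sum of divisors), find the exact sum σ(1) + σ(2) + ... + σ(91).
Σ_{n ≤ 91} σ(n) = 6845

Compute σ(n) for each 1 ≤ n ≤ 91: σ(1) = 1, σ(2) = 3, σ(3) = 4, σ(4) = 7, σ(5) = 6, σ(6) = 12, σ(7) = 8, σ(8) = 15, σ(9) = 13, σ(10) = 18, σ(11) = 12, σ(12) = 28, σ(13) = 14, σ(14) = 24, σ(15) = 24, σ(16) = 31, σ(17) = 18, σ(18) = 39, σ(19) = 20, σ(20) = 42, σ(21) = 32, σ(22) = 36, σ(23) = 24, σ(24) = 60, σ(25) = 31, σ(26) = 42, σ(27) = 40, σ(28) = 56, σ(29) = 30, σ(30) = 72, σ(31) = 32, σ(32) = 63, σ(33) = 48, σ(34) = 54, σ(35) = 48, σ(36) = 91, σ(37) = 38, σ(38) = 60, σ(39) = 56, σ(40) = 90, σ(41) = 42, σ(42) = 96, σ(43) = 44, σ(44) = 84, σ(45) = 78, σ(46) = 72, σ(47) = 48, σ(48) = 124, σ(49) = 57, σ(50) = 93, σ(51) = 72, σ(52) = 98, σ(53) = 54, σ(54) = 120, σ(55) = 72, σ(56) = 120, σ(57) = 80, σ(58) = 90, σ(59) = 60, σ(60) = 168, σ(61) = 62, σ(62) = 96, σ(63) = 104, σ(64) = 127, σ(65) = 84, σ(66) = 144, σ(67) = 68, σ(68) = 126, σ(69) = 96, σ(70) = 144, σ(71) = 72, σ(72) = 195, σ(73) = 74, σ(74) = 114, σ(75) = 124, σ(76) = 140, σ(77) = 96, σ(78) = 168, σ(79) = 80, σ(80) = 186, σ(81) = 121, σ(82) = 126, σ(83) = 84, σ(84) = 224, σ(85) = 108, σ(86) = 132, σ(87) = 120, σ(88) = 180, σ(89) = 90, σ(90) = 234, σ(91) = 112. Summing all 91 values: 6845. (Average order: Σ_{n ≤ x} σ(n) ~ (π²/12) x². For x = 91, (π²/12)·91² ≈ 6810.85.)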